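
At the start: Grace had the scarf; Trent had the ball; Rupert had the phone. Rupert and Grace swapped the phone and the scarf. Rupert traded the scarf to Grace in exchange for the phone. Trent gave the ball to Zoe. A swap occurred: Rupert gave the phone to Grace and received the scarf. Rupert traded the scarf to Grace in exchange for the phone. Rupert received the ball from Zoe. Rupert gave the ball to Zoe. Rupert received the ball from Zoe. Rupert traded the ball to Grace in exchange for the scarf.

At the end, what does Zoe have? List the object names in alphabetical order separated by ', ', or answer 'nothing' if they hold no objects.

Answer: nothing

Derivation:
Tracking all object holders:
Start: scarf:Grace, ball:Trent, phone:Rupert
Event 1 (swap phone<->scarf: now phone:Grace, scarf:Rupert). State: scarf:Rupert, ball:Trent, phone:Grace
Event 2 (swap scarf<->phone: now scarf:Grace, phone:Rupert). State: scarf:Grace, ball:Trent, phone:Rupert
Event 3 (give ball: Trent -> Zoe). State: scarf:Grace, ball:Zoe, phone:Rupert
Event 4 (swap phone<->scarf: now phone:Grace, scarf:Rupert). State: scarf:Rupert, ball:Zoe, phone:Grace
Event 5 (swap scarf<->phone: now scarf:Grace, phone:Rupert). State: scarf:Grace, ball:Zoe, phone:Rupert
Event 6 (give ball: Zoe -> Rupert). State: scarf:Grace, ball:Rupert, phone:Rupert
Event 7 (give ball: Rupert -> Zoe). State: scarf:Grace, ball:Zoe, phone:Rupert
Event 8 (give ball: Zoe -> Rupert). State: scarf:Grace, ball:Rupert, phone:Rupert
Event 9 (swap ball<->scarf: now ball:Grace, scarf:Rupert). State: scarf:Rupert, ball:Grace, phone:Rupert

Final state: scarf:Rupert, ball:Grace, phone:Rupert
Zoe holds: (nothing).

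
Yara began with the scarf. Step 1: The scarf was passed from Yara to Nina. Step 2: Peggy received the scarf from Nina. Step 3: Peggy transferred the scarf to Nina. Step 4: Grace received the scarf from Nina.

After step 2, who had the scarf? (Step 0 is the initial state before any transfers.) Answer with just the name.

Tracking the scarf holder through step 2:
After step 0 (start): Yara
After step 1: Nina
After step 2: Peggy

At step 2, the holder is Peggy.

Answer: Peggy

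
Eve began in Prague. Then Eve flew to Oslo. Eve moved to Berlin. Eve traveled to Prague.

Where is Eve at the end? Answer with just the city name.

Tracking Eve's location:
Start: Eve is in Prague.
After move 1: Prague -> Oslo. Eve is in Oslo.
After move 2: Oslo -> Berlin. Eve is in Berlin.
After move 3: Berlin -> Prague. Eve is in Prague.

Answer: Prague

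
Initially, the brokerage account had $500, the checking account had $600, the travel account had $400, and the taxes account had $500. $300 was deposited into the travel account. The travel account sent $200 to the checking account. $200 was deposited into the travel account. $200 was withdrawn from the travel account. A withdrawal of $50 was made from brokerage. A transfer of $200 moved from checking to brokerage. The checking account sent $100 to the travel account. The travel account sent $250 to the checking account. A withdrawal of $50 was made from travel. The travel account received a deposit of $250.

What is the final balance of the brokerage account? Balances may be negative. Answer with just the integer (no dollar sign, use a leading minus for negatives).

Answer: 650

Derivation:
Tracking account balances step by step:
Start: brokerage=500, checking=600, travel=400, taxes=500
Event 1 (deposit 300 to travel): travel: 400 + 300 = 700. Balances: brokerage=500, checking=600, travel=700, taxes=500
Event 2 (transfer 200 travel -> checking): travel: 700 - 200 = 500, checking: 600 + 200 = 800. Balances: brokerage=500, checking=800, travel=500, taxes=500
Event 3 (deposit 200 to travel): travel: 500 + 200 = 700. Balances: brokerage=500, checking=800, travel=700, taxes=500
Event 4 (withdraw 200 from travel): travel: 700 - 200 = 500. Balances: brokerage=500, checking=800, travel=500, taxes=500
Event 5 (withdraw 50 from brokerage): brokerage: 500 - 50 = 450. Balances: brokerage=450, checking=800, travel=500, taxes=500
Event 6 (transfer 200 checking -> brokerage): checking: 800 - 200 = 600, brokerage: 450 + 200 = 650. Balances: brokerage=650, checking=600, travel=500, taxes=500
Event 7 (transfer 100 checking -> travel): checking: 600 - 100 = 500, travel: 500 + 100 = 600. Balances: brokerage=650, checking=500, travel=600, taxes=500
Event 8 (transfer 250 travel -> checking): travel: 600 - 250 = 350, checking: 500 + 250 = 750. Balances: brokerage=650, checking=750, travel=350, taxes=500
Event 9 (withdraw 50 from travel): travel: 350 - 50 = 300. Balances: brokerage=650, checking=750, travel=300, taxes=500
Event 10 (deposit 250 to travel): travel: 300 + 250 = 550. Balances: brokerage=650, checking=750, travel=550, taxes=500

Final balance of brokerage: 650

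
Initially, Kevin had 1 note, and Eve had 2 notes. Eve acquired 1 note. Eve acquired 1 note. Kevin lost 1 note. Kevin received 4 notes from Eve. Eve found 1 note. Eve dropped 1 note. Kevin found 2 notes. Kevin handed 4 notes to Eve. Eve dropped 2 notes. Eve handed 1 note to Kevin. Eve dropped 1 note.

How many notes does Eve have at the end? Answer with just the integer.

Tracking counts step by step:
Start: Kevin=1, Eve=2
Event 1 (Eve +1): Eve: 2 -> 3. State: Kevin=1, Eve=3
Event 2 (Eve +1): Eve: 3 -> 4. State: Kevin=1, Eve=4
Event 3 (Kevin -1): Kevin: 1 -> 0. State: Kevin=0, Eve=4
Event 4 (Eve -> Kevin, 4): Eve: 4 -> 0, Kevin: 0 -> 4. State: Kevin=4, Eve=0
Event 5 (Eve +1): Eve: 0 -> 1. State: Kevin=4, Eve=1
Event 6 (Eve -1): Eve: 1 -> 0. State: Kevin=4, Eve=0
Event 7 (Kevin +2): Kevin: 4 -> 6. State: Kevin=6, Eve=0
Event 8 (Kevin -> Eve, 4): Kevin: 6 -> 2, Eve: 0 -> 4. State: Kevin=2, Eve=4
Event 9 (Eve -2): Eve: 4 -> 2. State: Kevin=2, Eve=2
Event 10 (Eve -> Kevin, 1): Eve: 2 -> 1, Kevin: 2 -> 3. State: Kevin=3, Eve=1
Event 11 (Eve -1): Eve: 1 -> 0. State: Kevin=3, Eve=0

Eve's final count: 0

Answer: 0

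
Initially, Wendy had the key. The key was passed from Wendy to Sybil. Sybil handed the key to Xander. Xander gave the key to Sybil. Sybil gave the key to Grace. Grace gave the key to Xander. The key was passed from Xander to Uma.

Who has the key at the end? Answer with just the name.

Tracking the key through each event:
Start: Wendy has the key.
After event 1: Sybil has the key.
After event 2: Xander has the key.
After event 3: Sybil has the key.
After event 4: Grace has the key.
After event 5: Xander has the key.
After event 6: Uma has the key.

Answer: Uma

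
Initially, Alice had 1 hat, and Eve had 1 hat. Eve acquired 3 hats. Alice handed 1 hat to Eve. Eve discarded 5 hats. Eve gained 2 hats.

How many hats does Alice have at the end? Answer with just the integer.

Tracking counts step by step:
Start: Alice=1, Eve=1
Event 1 (Eve +3): Eve: 1 -> 4. State: Alice=1, Eve=4
Event 2 (Alice -> Eve, 1): Alice: 1 -> 0, Eve: 4 -> 5. State: Alice=0, Eve=5
Event 3 (Eve -5): Eve: 5 -> 0. State: Alice=0, Eve=0
Event 4 (Eve +2): Eve: 0 -> 2. State: Alice=0, Eve=2

Alice's final count: 0

Answer: 0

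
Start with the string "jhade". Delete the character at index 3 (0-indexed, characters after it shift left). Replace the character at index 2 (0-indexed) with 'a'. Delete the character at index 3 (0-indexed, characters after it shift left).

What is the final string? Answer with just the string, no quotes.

Applying each edit step by step:
Start: "jhade"
Op 1 (delete idx 3 = 'd'): "jhade" -> "jhae"
Op 2 (replace idx 2: 'a' -> 'a'): "jhae" -> "jhae"
Op 3 (delete idx 3 = 'e'): "jhae" -> "jha"

Answer: jha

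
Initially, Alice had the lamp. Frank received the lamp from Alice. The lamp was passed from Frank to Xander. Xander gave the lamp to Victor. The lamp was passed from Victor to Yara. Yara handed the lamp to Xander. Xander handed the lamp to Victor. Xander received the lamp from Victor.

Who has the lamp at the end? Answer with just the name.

Answer: Xander

Derivation:
Tracking the lamp through each event:
Start: Alice has the lamp.
After event 1: Frank has the lamp.
After event 2: Xander has the lamp.
After event 3: Victor has the lamp.
After event 4: Yara has the lamp.
After event 5: Xander has the lamp.
After event 6: Victor has the lamp.
After event 7: Xander has the lamp.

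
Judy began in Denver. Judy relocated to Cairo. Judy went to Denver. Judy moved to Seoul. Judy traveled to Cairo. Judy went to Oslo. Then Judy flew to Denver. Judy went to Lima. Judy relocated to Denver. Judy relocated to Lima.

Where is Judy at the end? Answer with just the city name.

Answer: Lima

Derivation:
Tracking Judy's location:
Start: Judy is in Denver.
After move 1: Denver -> Cairo. Judy is in Cairo.
After move 2: Cairo -> Denver. Judy is in Denver.
After move 3: Denver -> Seoul. Judy is in Seoul.
After move 4: Seoul -> Cairo. Judy is in Cairo.
After move 5: Cairo -> Oslo. Judy is in Oslo.
After move 6: Oslo -> Denver. Judy is in Denver.
After move 7: Denver -> Lima. Judy is in Lima.
After move 8: Lima -> Denver. Judy is in Denver.
After move 9: Denver -> Lima. Judy is in Lima.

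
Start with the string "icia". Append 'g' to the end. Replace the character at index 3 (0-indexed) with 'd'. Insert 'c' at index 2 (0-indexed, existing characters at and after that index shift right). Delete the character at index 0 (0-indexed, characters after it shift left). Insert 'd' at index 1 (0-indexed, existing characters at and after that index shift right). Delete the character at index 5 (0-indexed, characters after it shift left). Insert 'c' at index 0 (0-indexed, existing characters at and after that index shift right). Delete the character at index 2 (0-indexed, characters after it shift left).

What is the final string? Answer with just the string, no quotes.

Applying each edit step by step:
Start: "icia"
Op 1 (append 'g'): "icia" -> "iciag"
Op 2 (replace idx 3: 'a' -> 'd'): "iciag" -> "icidg"
Op 3 (insert 'c' at idx 2): "icidg" -> "iccidg"
Op 4 (delete idx 0 = 'i'): "iccidg" -> "ccidg"
Op 5 (insert 'd' at idx 1): "ccidg" -> "cdcidg"
Op 6 (delete idx 5 = 'g'): "cdcidg" -> "cdcid"
Op 7 (insert 'c' at idx 0): "cdcid" -> "ccdcid"
Op 8 (delete idx 2 = 'd'): "ccdcid" -> "cccid"

Answer: cccid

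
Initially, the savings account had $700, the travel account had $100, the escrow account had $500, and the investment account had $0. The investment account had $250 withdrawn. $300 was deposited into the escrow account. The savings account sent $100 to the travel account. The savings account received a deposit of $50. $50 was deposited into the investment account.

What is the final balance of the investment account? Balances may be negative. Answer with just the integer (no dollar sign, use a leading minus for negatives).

Tracking account balances step by step:
Start: savings=700, travel=100, escrow=500, investment=0
Event 1 (withdraw 250 from investment): investment: 0 - 250 = -250. Balances: savings=700, travel=100, escrow=500, investment=-250
Event 2 (deposit 300 to escrow): escrow: 500 + 300 = 800. Balances: savings=700, travel=100, escrow=800, investment=-250
Event 3 (transfer 100 savings -> travel): savings: 700 - 100 = 600, travel: 100 + 100 = 200. Balances: savings=600, travel=200, escrow=800, investment=-250
Event 4 (deposit 50 to savings): savings: 600 + 50 = 650. Balances: savings=650, travel=200, escrow=800, investment=-250
Event 5 (deposit 50 to investment): investment: -250 + 50 = -200. Balances: savings=650, travel=200, escrow=800, investment=-200

Final balance of investment: -200

Answer: -200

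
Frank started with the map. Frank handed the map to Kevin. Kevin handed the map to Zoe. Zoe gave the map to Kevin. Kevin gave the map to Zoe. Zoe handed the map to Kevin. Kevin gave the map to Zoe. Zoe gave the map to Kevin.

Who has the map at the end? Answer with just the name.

Tracking the map through each event:
Start: Frank has the map.
After event 1: Kevin has the map.
After event 2: Zoe has the map.
After event 3: Kevin has the map.
After event 4: Zoe has the map.
After event 5: Kevin has the map.
After event 6: Zoe has the map.
After event 7: Kevin has the map.

Answer: Kevin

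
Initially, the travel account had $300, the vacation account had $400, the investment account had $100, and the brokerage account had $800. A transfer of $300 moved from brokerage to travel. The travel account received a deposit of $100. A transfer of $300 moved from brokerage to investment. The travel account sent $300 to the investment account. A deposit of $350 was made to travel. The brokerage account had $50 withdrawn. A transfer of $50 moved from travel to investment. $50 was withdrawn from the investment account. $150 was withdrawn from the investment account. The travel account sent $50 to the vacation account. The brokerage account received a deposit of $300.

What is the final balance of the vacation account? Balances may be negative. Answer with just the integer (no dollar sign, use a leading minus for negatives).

Tracking account balances step by step:
Start: travel=300, vacation=400, investment=100, brokerage=800
Event 1 (transfer 300 brokerage -> travel): brokerage: 800 - 300 = 500, travel: 300 + 300 = 600. Balances: travel=600, vacation=400, investment=100, brokerage=500
Event 2 (deposit 100 to travel): travel: 600 + 100 = 700. Balances: travel=700, vacation=400, investment=100, brokerage=500
Event 3 (transfer 300 brokerage -> investment): brokerage: 500 - 300 = 200, investment: 100 + 300 = 400. Balances: travel=700, vacation=400, investment=400, brokerage=200
Event 4 (transfer 300 travel -> investment): travel: 700 - 300 = 400, investment: 400 + 300 = 700. Balances: travel=400, vacation=400, investment=700, brokerage=200
Event 5 (deposit 350 to travel): travel: 400 + 350 = 750. Balances: travel=750, vacation=400, investment=700, brokerage=200
Event 6 (withdraw 50 from brokerage): brokerage: 200 - 50 = 150. Balances: travel=750, vacation=400, investment=700, brokerage=150
Event 7 (transfer 50 travel -> investment): travel: 750 - 50 = 700, investment: 700 + 50 = 750. Balances: travel=700, vacation=400, investment=750, brokerage=150
Event 8 (withdraw 50 from investment): investment: 750 - 50 = 700. Balances: travel=700, vacation=400, investment=700, brokerage=150
Event 9 (withdraw 150 from investment): investment: 700 - 150 = 550. Balances: travel=700, vacation=400, investment=550, brokerage=150
Event 10 (transfer 50 travel -> vacation): travel: 700 - 50 = 650, vacation: 400 + 50 = 450. Balances: travel=650, vacation=450, investment=550, brokerage=150
Event 11 (deposit 300 to brokerage): brokerage: 150 + 300 = 450. Balances: travel=650, vacation=450, investment=550, brokerage=450

Final balance of vacation: 450

Answer: 450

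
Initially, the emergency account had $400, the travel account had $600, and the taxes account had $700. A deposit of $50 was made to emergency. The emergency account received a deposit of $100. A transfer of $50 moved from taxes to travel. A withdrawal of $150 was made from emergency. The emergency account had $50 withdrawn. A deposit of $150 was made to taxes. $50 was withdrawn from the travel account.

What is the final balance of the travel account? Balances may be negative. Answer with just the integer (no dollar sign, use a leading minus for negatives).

Tracking account balances step by step:
Start: emergency=400, travel=600, taxes=700
Event 1 (deposit 50 to emergency): emergency: 400 + 50 = 450. Balances: emergency=450, travel=600, taxes=700
Event 2 (deposit 100 to emergency): emergency: 450 + 100 = 550. Balances: emergency=550, travel=600, taxes=700
Event 3 (transfer 50 taxes -> travel): taxes: 700 - 50 = 650, travel: 600 + 50 = 650. Balances: emergency=550, travel=650, taxes=650
Event 4 (withdraw 150 from emergency): emergency: 550 - 150 = 400. Balances: emergency=400, travel=650, taxes=650
Event 5 (withdraw 50 from emergency): emergency: 400 - 50 = 350. Balances: emergency=350, travel=650, taxes=650
Event 6 (deposit 150 to taxes): taxes: 650 + 150 = 800. Balances: emergency=350, travel=650, taxes=800
Event 7 (withdraw 50 from travel): travel: 650 - 50 = 600. Balances: emergency=350, travel=600, taxes=800

Final balance of travel: 600

Answer: 600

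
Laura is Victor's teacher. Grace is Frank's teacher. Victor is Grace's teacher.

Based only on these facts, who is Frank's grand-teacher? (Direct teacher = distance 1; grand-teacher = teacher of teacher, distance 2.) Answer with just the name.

Answer: Victor

Derivation:
Reconstructing the teacher chain from the given facts:
  Laura -> Victor -> Grace -> Frank
(each arrow means 'teacher of the next')
Positions in the chain (0 = top):
  position of Laura: 0
  position of Victor: 1
  position of Grace: 2
  position of Frank: 3

Frank is at position 3; the grand-teacher is 2 steps up the chain, i.e. position 1: Victor.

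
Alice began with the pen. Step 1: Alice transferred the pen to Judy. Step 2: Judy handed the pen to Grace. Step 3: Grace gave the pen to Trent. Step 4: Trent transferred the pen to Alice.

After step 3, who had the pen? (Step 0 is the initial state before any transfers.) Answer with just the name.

Tracking the pen holder through step 3:
After step 0 (start): Alice
After step 1: Judy
After step 2: Grace
After step 3: Trent

At step 3, the holder is Trent.

Answer: Trent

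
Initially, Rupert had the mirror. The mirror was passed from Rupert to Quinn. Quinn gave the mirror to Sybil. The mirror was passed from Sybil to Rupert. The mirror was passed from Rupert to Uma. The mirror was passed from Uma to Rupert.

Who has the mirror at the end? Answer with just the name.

Tracking the mirror through each event:
Start: Rupert has the mirror.
After event 1: Quinn has the mirror.
After event 2: Sybil has the mirror.
After event 3: Rupert has the mirror.
After event 4: Uma has the mirror.
After event 5: Rupert has the mirror.

Answer: Rupert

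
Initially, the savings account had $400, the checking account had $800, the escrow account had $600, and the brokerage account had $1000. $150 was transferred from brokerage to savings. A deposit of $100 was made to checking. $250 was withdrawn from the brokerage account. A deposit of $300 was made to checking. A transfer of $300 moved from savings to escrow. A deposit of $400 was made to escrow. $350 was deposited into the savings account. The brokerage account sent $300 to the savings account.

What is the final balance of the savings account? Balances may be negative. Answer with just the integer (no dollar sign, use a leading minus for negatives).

Tracking account balances step by step:
Start: savings=400, checking=800, escrow=600, brokerage=1000
Event 1 (transfer 150 brokerage -> savings): brokerage: 1000 - 150 = 850, savings: 400 + 150 = 550. Balances: savings=550, checking=800, escrow=600, brokerage=850
Event 2 (deposit 100 to checking): checking: 800 + 100 = 900. Balances: savings=550, checking=900, escrow=600, brokerage=850
Event 3 (withdraw 250 from brokerage): brokerage: 850 - 250 = 600. Balances: savings=550, checking=900, escrow=600, brokerage=600
Event 4 (deposit 300 to checking): checking: 900 + 300 = 1200. Balances: savings=550, checking=1200, escrow=600, brokerage=600
Event 5 (transfer 300 savings -> escrow): savings: 550 - 300 = 250, escrow: 600 + 300 = 900. Balances: savings=250, checking=1200, escrow=900, brokerage=600
Event 6 (deposit 400 to escrow): escrow: 900 + 400 = 1300. Balances: savings=250, checking=1200, escrow=1300, brokerage=600
Event 7 (deposit 350 to savings): savings: 250 + 350 = 600. Balances: savings=600, checking=1200, escrow=1300, brokerage=600
Event 8 (transfer 300 brokerage -> savings): brokerage: 600 - 300 = 300, savings: 600 + 300 = 900. Balances: savings=900, checking=1200, escrow=1300, brokerage=300

Final balance of savings: 900

Answer: 900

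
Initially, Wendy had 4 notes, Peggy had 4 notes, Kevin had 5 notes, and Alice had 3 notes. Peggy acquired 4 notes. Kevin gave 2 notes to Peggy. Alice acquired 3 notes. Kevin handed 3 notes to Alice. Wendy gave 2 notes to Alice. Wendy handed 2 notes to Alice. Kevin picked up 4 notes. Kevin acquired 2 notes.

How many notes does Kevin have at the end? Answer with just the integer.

Answer: 6

Derivation:
Tracking counts step by step:
Start: Wendy=4, Peggy=4, Kevin=5, Alice=3
Event 1 (Peggy +4): Peggy: 4 -> 8. State: Wendy=4, Peggy=8, Kevin=5, Alice=3
Event 2 (Kevin -> Peggy, 2): Kevin: 5 -> 3, Peggy: 8 -> 10. State: Wendy=4, Peggy=10, Kevin=3, Alice=3
Event 3 (Alice +3): Alice: 3 -> 6. State: Wendy=4, Peggy=10, Kevin=3, Alice=6
Event 4 (Kevin -> Alice, 3): Kevin: 3 -> 0, Alice: 6 -> 9. State: Wendy=4, Peggy=10, Kevin=0, Alice=9
Event 5 (Wendy -> Alice, 2): Wendy: 4 -> 2, Alice: 9 -> 11. State: Wendy=2, Peggy=10, Kevin=0, Alice=11
Event 6 (Wendy -> Alice, 2): Wendy: 2 -> 0, Alice: 11 -> 13. State: Wendy=0, Peggy=10, Kevin=0, Alice=13
Event 7 (Kevin +4): Kevin: 0 -> 4. State: Wendy=0, Peggy=10, Kevin=4, Alice=13
Event 8 (Kevin +2): Kevin: 4 -> 6. State: Wendy=0, Peggy=10, Kevin=6, Alice=13

Kevin's final count: 6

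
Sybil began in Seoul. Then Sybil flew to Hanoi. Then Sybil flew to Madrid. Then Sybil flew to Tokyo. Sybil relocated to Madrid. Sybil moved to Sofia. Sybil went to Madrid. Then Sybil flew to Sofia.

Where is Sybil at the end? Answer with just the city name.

Answer: Sofia

Derivation:
Tracking Sybil's location:
Start: Sybil is in Seoul.
After move 1: Seoul -> Hanoi. Sybil is in Hanoi.
After move 2: Hanoi -> Madrid. Sybil is in Madrid.
After move 3: Madrid -> Tokyo. Sybil is in Tokyo.
After move 4: Tokyo -> Madrid. Sybil is in Madrid.
After move 5: Madrid -> Sofia. Sybil is in Sofia.
After move 6: Sofia -> Madrid. Sybil is in Madrid.
After move 7: Madrid -> Sofia. Sybil is in Sofia.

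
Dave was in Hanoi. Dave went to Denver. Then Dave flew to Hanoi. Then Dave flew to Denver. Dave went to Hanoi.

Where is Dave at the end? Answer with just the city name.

Tracking Dave's location:
Start: Dave is in Hanoi.
After move 1: Hanoi -> Denver. Dave is in Denver.
After move 2: Denver -> Hanoi. Dave is in Hanoi.
After move 3: Hanoi -> Denver. Dave is in Denver.
After move 4: Denver -> Hanoi. Dave is in Hanoi.

Answer: Hanoi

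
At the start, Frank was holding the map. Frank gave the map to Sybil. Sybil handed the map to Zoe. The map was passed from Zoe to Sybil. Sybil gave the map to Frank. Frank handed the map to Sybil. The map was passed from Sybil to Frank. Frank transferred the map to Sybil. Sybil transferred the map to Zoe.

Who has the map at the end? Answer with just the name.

Tracking the map through each event:
Start: Frank has the map.
After event 1: Sybil has the map.
After event 2: Zoe has the map.
After event 3: Sybil has the map.
After event 4: Frank has the map.
After event 5: Sybil has the map.
After event 6: Frank has the map.
After event 7: Sybil has the map.
After event 8: Zoe has the map.

Answer: Zoe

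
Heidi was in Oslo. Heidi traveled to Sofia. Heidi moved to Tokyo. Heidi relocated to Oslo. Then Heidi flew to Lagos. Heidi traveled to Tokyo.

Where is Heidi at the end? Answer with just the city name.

Tracking Heidi's location:
Start: Heidi is in Oslo.
After move 1: Oslo -> Sofia. Heidi is in Sofia.
After move 2: Sofia -> Tokyo. Heidi is in Tokyo.
After move 3: Tokyo -> Oslo. Heidi is in Oslo.
After move 4: Oslo -> Lagos. Heidi is in Lagos.
After move 5: Lagos -> Tokyo. Heidi is in Tokyo.

Answer: Tokyo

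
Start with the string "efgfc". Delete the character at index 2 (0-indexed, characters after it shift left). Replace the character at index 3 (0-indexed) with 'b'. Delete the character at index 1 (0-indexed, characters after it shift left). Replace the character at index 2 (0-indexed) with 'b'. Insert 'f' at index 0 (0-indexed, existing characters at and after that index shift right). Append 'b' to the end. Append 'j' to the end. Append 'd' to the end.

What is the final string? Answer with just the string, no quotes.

Applying each edit step by step:
Start: "efgfc"
Op 1 (delete idx 2 = 'g'): "efgfc" -> "effc"
Op 2 (replace idx 3: 'c' -> 'b'): "effc" -> "effb"
Op 3 (delete idx 1 = 'f'): "effb" -> "efb"
Op 4 (replace idx 2: 'b' -> 'b'): "efb" -> "efb"
Op 5 (insert 'f' at idx 0): "efb" -> "fefb"
Op 6 (append 'b'): "fefb" -> "fefbb"
Op 7 (append 'j'): "fefbb" -> "fefbbj"
Op 8 (append 'd'): "fefbbj" -> "fefbbjd"

Answer: fefbbjd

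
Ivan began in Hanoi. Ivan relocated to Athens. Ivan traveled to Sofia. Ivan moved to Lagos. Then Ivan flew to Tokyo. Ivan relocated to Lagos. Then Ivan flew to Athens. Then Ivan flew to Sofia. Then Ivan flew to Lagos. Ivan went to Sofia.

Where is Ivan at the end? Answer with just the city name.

Tracking Ivan's location:
Start: Ivan is in Hanoi.
After move 1: Hanoi -> Athens. Ivan is in Athens.
After move 2: Athens -> Sofia. Ivan is in Sofia.
After move 3: Sofia -> Lagos. Ivan is in Lagos.
After move 4: Lagos -> Tokyo. Ivan is in Tokyo.
After move 5: Tokyo -> Lagos. Ivan is in Lagos.
After move 6: Lagos -> Athens. Ivan is in Athens.
After move 7: Athens -> Sofia. Ivan is in Sofia.
After move 8: Sofia -> Lagos. Ivan is in Lagos.
After move 9: Lagos -> Sofia. Ivan is in Sofia.

Answer: Sofia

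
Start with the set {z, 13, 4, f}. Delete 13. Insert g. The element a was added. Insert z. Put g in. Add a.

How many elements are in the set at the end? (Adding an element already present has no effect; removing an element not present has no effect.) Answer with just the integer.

Tracking the set through each operation:
Start: {13, 4, f, z}
Event 1 (remove 13): removed. Set: {4, f, z}
Event 2 (add g): added. Set: {4, f, g, z}
Event 3 (add a): added. Set: {4, a, f, g, z}
Event 4 (add z): already present, no change. Set: {4, a, f, g, z}
Event 5 (add g): already present, no change. Set: {4, a, f, g, z}
Event 6 (add a): already present, no change. Set: {4, a, f, g, z}

Final set: {4, a, f, g, z} (size 5)

Answer: 5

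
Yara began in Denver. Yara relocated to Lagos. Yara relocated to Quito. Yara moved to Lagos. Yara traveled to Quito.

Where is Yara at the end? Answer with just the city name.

Tracking Yara's location:
Start: Yara is in Denver.
After move 1: Denver -> Lagos. Yara is in Lagos.
After move 2: Lagos -> Quito. Yara is in Quito.
After move 3: Quito -> Lagos. Yara is in Lagos.
After move 4: Lagos -> Quito. Yara is in Quito.

Answer: Quito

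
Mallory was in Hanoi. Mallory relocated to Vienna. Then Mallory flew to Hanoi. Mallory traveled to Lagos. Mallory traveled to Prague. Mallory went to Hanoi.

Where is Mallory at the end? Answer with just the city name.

Answer: Hanoi

Derivation:
Tracking Mallory's location:
Start: Mallory is in Hanoi.
After move 1: Hanoi -> Vienna. Mallory is in Vienna.
After move 2: Vienna -> Hanoi. Mallory is in Hanoi.
After move 3: Hanoi -> Lagos. Mallory is in Lagos.
After move 4: Lagos -> Prague. Mallory is in Prague.
After move 5: Prague -> Hanoi. Mallory is in Hanoi.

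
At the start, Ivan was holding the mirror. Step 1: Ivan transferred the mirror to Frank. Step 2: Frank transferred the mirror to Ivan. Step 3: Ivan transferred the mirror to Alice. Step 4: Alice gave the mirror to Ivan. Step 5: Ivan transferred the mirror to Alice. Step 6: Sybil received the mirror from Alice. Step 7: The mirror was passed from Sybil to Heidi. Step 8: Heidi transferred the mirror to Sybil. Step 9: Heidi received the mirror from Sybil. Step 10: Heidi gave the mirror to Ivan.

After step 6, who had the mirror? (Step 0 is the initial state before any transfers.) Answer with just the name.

Tracking the mirror holder through step 6:
After step 0 (start): Ivan
After step 1: Frank
After step 2: Ivan
After step 3: Alice
After step 4: Ivan
After step 5: Alice
After step 6: Sybil

At step 6, the holder is Sybil.

Answer: Sybil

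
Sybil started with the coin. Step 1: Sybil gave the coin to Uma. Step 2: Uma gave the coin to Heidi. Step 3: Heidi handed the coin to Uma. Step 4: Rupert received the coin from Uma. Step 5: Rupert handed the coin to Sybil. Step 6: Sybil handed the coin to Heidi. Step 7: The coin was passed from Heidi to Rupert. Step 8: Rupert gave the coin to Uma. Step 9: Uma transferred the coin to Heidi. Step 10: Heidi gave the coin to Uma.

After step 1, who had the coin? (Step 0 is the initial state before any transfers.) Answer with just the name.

Tracking the coin holder through step 1:
After step 0 (start): Sybil
After step 1: Uma

At step 1, the holder is Uma.

Answer: Uma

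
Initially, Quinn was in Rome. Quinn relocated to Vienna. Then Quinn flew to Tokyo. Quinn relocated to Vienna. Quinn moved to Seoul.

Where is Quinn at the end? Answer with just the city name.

Tracking Quinn's location:
Start: Quinn is in Rome.
After move 1: Rome -> Vienna. Quinn is in Vienna.
After move 2: Vienna -> Tokyo. Quinn is in Tokyo.
After move 3: Tokyo -> Vienna. Quinn is in Vienna.
After move 4: Vienna -> Seoul. Quinn is in Seoul.

Answer: Seoul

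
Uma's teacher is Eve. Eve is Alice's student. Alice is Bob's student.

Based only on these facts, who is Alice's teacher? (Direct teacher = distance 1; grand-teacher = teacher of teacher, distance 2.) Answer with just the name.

Answer: Bob

Derivation:
Reconstructing the teacher chain from the given facts:
  Bob -> Alice -> Eve -> Uma
(each arrow means 'teacher of the next')
Positions in the chain (0 = top):
  position of Bob: 0
  position of Alice: 1
  position of Eve: 2
  position of Uma: 3

Alice is at position 1; the teacher is 1 step up the chain, i.e. position 0: Bob.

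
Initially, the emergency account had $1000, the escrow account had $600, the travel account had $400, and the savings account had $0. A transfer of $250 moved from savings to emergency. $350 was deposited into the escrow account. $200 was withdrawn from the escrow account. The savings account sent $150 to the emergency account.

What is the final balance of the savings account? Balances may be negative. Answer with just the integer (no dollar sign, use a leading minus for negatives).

Tracking account balances step by step:
Start: emergency=1000, escrow=600, travel=400, savings=0
Event 1 (transfer 250 savings -> emergency): savings: 0 - 250 = -250, emergency: 1000 + 250 = 1250. Balances: emergency=1250, escrow=600, travel=400, savings=-250
Event 2 (deposit 350 to escrow): escrow: 600 + 350 = 950. Balances: emergency=1250, escrow=950, travel=400, savings=-250
Event 3 (withdraw 200 from escrow): escrow: 950 - 200 = 750. Balances: emergency=1250, escrow=750, travel=400, savings=-250
Event 4 (transfer 150 savings -> emergency): savings: -250 - 150 = -400, emergency: 1250 + 150 = 1400. Balances: emergency=1400, escrow=750, travel=400, savings=-400

Final balance of savings: -400

Answer: -400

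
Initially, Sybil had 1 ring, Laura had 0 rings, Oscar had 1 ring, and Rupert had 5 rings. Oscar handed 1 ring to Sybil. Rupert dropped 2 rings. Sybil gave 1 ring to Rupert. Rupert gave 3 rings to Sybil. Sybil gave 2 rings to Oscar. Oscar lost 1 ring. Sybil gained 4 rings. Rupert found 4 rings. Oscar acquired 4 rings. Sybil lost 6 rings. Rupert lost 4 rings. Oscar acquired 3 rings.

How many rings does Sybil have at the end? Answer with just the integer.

Tracking counts step by step:
Start: Sybil=1, Laura=0, Oscar=1, Rupert=5
Event 1 (Oscar -> Sybil, 1): Oscar: 1 -> 0, Sybil: 1 -> 2. State: Sybil=2, Laura=0, Oscar=0, Rupert=5
Event 2 (Rupert -2): Rupert: 5 -> 3. State: Sybil=2, Laura=0, Oscar=0, Rupert=3
Event 3 (Sybil -> Rupert, 1): Sybil: 2 -> 1, Rupert: 3 -> 4. State: Sybil=1, Laura=0, Oscar=0, Rupert=4
Event 4 (Rupert -> Sybil, 3): Rupert: 4 -> 1, Sybil: 1 -> 4. State: Sybil=4, Laura=0, Oscar=0, Rupert=1
Event 5 (Sybil -> Oscar, 2): Sybil: 4 -> 2, Oscar: 0 -> 2. State: Sybil=2, Laura=0, Oscar=2, Rupert=1
Event 6 (Oscar -1): Oscar: 2 -> 1. State: Sybil=2, Laura=0, Oscar=1, Rupert=1
Event 7 (Sybil +4): Sybil: 2 -> 6. State: Sybil=6, Laura=0, Oscar=1, Rupert=1
Event 8 (Rupert +4): Rupert: 1 -> 5. State: Sybil=6, Laura=0, Oscar=1, Rupert=5
Event 9 (Oscar +4): Oscar: 1 -> 5. State: Sybil=6, Laura=0, Oscar=5, Rupert=5
Event 10 (Sybil -6): Sybil: 6 -> 0. State: Sybil=0, Laura=0, Oscar=5, Rupert=5
Event 11 (Rupert -4): Rupert: 5 -> 1. State: Sybil=0, Laura=0, Oscar=5, Rupert=1
Event 12 (Oscar +3): Oscar: 5 -> 8. State: Sybil=0, Laura=0, Oscar=8, Rupert=1

Sybil's final count: 0

Answer: 0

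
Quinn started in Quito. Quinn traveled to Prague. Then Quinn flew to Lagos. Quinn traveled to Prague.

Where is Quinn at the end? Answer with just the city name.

Tracking Quinn's location:
Start: Quinn is in Quito.
After move 1: Quito -> Prague. Quinn is in Prague.
After move 2: Prague -> Lagos. Quinn is in Lagos.
After move 3: Lagos -> Prague. Quinn is in Prague.

Answer: Prague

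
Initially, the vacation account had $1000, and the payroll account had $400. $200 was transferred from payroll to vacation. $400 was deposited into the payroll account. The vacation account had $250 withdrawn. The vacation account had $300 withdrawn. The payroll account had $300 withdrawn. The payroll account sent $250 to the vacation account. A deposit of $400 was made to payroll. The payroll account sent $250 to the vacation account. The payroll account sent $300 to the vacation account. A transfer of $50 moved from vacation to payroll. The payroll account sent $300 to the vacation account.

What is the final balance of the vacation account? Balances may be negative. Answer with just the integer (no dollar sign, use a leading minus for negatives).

Tracking account balances step by step:
Start: vacation=1000, payroll=400
Event 1 (transfer 200 payroll -> vacation): payroll: 400 - 200 = 200, vacation: 1000 + 200 = 1200. Balances: vacation=1200, payroll=200
Event 2 (deposit 400 to payroll): payroll: 200 + 400 = 600. Balances: vacation=1200, payroll=600
Event 3 (withdraw 250 from vacation): vacation: 1200 - 250 = 950. Balances: vacation=950, payroll=600
Event 4 (withdraw 300 from vacation): vacation: 950 - 300 = 650. Balances: vacation=650, payroll=600
Event 5 (withdraw 300 from payroll): payroll: 600 - 300 = 300. Balances: vacation=650, payroll=300
Event 6 (transfer 250 payroll -> vacation): payroll: 300 - 250 = 50, vacation: 650 + 250 = 900. Balances: vacation=900, payroll=50
Event 7 (deposit 400 to payroll): payroll: 50 + 400 = 450. Balances: vacation=900, payroll=450
Event 8 (transfer 250 payroll -> vacation): payroll: 450 - 250 = 200, vacation: 900 + 250 = 1150. Balances: vacation=1150, payroll=200
Event 9 (transfer 300 payroll -> vacation): payroll: 200 - 300 = -100, vacation: 1150 + 300 = 1450. Balances: vacation=1450, payroll=-100
Event 10 (transfer 50 vacation -> payroll): vacation: 1450 - 50 = 1400, payroll: -100 + 50 = -50. Balances: vacation=1400, payroll=-50
Event 11 (transfer 300 payroll -> vacation): payroll: -50 - 300 = -350, vacation: 1400 + 300 = 1700. Balances: vacation=1700, payroll=-350

Final balance of vacation: 1700

Answer: 1700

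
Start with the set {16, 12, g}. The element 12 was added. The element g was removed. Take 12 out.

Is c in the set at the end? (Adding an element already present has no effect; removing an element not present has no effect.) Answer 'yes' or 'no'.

Answer: no

Derivation:
Tracking the set through each operation:
Start: {12, 16, g}
Event 1 (add 12): already present, no change. Set: {12, 16, g}
Event 2 (remove g): removed. Set: {12, 16}
Event 3 (remove 12): removed. Set: {16}

Final set: {16} (size 1)
c is NOT in the final set.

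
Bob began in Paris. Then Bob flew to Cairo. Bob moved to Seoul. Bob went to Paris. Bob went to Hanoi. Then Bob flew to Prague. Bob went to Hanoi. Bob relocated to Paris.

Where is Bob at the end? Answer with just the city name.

Tracking Bob's location:
Start: Bob is in Paris.
After move 1: Paris -> Cairo. Bob is in Cairo.
After move 2: Cairo -> Seoul. Bob is in Seoul.
After move 3: Seoul -> Paris. Bob is in Paris.
After move 4: Paris -> Hanoi. Bob is in Hanoi.
After move 5: Hanoi -> Prague. Bob is in Prague.
After move 6: Prague -> Hanoi. Bob is in Hanoi.
After move 7: Hanoi -> Paris. Bob is in Paris.

Answer: Paris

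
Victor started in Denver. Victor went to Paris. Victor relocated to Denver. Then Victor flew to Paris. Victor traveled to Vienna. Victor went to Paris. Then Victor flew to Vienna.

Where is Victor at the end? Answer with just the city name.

Tracking Victor's location:
Start: Victor is in Denver.
After move 1: Denver -> Paris. Victor is in Paris.
After move 2: Paris -> Denver. Victor is in Denver.
After move 3: Denver -> Paris. Victor is in Paris.
After move 4: Paris -> Vienna. Victor is in Vienna.
After move 5: Vienna -> Paris. Victor is in Paris.
After move 6: Paris -> Vienna. Victor is in Vienna.

Answer: Vienna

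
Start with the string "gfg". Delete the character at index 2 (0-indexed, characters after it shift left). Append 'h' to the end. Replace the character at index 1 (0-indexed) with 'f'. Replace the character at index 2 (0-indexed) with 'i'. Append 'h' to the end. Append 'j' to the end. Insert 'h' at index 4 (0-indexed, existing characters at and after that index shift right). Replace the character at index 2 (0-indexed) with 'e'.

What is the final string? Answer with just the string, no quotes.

Applying each edit step by step:
Start: "gfg"
Op 1 (delete idx 2 = 'g'): "gfg" -> "gf"
Op 2 (append 'h'): "gf" -> "gfh"
Op 3 (replace idx 1: 'f' -> 'f'): "gfh" -> "gfh"
Op 4 (replace idx 2: 'h' -> 'i'): "gfh" -> "gfi"
Op 5 (append 'h'): "gfi" -> "gfih"
Op 6 (append 'j'): "gfih" -> "gfihj"
Op 7 (insert 'h' at idx 4): "gfihj" -> "gfihhj"
Op 8 (replace idx 2: 'i' -> 'e'): "gfihhj" -> "gfehhj"

Answer: gfehhj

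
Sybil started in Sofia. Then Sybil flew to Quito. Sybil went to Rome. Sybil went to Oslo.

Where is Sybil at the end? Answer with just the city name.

Answer: Oslo

Derivation:
Tracking Sybil's location:
Start: Sybil is in Sofia.
After move 1: Sofia -> Quito. Sybil is in Quito.
After move 2: Quito -> Rome. Sybil is in Rome.
After move 3: Rome -> Oslo. Sybil is in Oslo.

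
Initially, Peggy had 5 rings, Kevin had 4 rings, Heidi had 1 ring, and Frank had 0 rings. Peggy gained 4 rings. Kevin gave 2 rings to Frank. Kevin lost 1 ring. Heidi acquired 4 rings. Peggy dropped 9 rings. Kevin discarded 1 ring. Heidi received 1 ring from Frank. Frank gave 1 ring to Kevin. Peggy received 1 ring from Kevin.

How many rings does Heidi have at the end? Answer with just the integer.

Tracking counts step by step:
Start: Peggy=5, Kevin=4, Heidi=1, Frank=0
Event 1 (Peggy +4): Peggy: 5 -> 9. State: Peggy=9, Kevin=4, Heidi=1, Frank=0
Event 2 (Kevin -> Frank, 2): Kevin: 4 -> 2, Frank: 0 -> 2. State: Peggy=9, Kevin=2, Heidi=1, Frank=2
Event 3 (Kevin -1): Kevin: 2 -> 1. State: Peggy=9, Kevin=1, Heidi=1, Frank=2
Event 4 (Heidi +4): Heidi: 1 -> 5. State: Peggy=9, Kevin=1, Heidi=5, Frank=2
Event 5 (Peggy -9): Peggy: 9 -> 0. State: Peggy=0, Kevin=1, Heidi=5, Frank=2
Event 6 (Kevin -1): Kevin: 1 -> 0. State: Peggy=0, Kevin=0, Heidi=5, Frank=2
Event 7 (Frank -> Heidi, 1): Frank: 2 -> 1, Heidi: 5 -> 6. State: Peggy=0, Kevin=0, Heidi=6, Frank=1
Event 8 (Frank -> Kevin, 1): Frank: 1 -> 0, Kevin: 0 -> 1. State: Peggy=0, Kevin=1, Heidi=6, Frank=0
Event 9 (Kevin -> Peggy, 1): Kevin: 1 -> 0, Peggy: 0 -> 1. State: Peggy=1, Kevin=0, Heidi=6, Frank=0

Heidi's final count: 6

Answer: 6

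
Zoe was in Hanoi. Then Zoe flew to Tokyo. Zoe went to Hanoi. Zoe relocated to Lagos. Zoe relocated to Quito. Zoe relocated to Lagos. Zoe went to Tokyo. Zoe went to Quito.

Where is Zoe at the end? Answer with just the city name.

Tracking Zoe's location:
Start: Zoe is in Hanoi.
After move 1: Hanoi -> Tokyo. Zoe is in Tokyo.
After move 2: Tokyo -> Hanoi. Zoe is in Hanoi.
After move 3: Hanoi -> Lagos. Zoe is in Lagos.
After move 4: Lagos -> Quito. Zoe is in Quito.
After move 5: Quito -> Lagos. Zoe is in Lagos.
After move 6: Lagos -> Tokyo. Zoe is in Tokyo.
After move 7: Tokyo -> Quito. Zoe is in Quito.

Answer: Quito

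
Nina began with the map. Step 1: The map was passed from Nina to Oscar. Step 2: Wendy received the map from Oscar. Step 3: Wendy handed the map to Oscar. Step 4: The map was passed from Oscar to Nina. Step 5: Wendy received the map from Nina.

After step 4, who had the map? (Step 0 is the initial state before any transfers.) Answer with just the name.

Answer: Nina

Derivation:
Tracking the map holder through step 4:
After step 0 (start): Nina
After step 1: Oscar
After step 2: Wendy
After step 3: Oscar
After step 4: Nina

At step 4, the holder is Nina.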